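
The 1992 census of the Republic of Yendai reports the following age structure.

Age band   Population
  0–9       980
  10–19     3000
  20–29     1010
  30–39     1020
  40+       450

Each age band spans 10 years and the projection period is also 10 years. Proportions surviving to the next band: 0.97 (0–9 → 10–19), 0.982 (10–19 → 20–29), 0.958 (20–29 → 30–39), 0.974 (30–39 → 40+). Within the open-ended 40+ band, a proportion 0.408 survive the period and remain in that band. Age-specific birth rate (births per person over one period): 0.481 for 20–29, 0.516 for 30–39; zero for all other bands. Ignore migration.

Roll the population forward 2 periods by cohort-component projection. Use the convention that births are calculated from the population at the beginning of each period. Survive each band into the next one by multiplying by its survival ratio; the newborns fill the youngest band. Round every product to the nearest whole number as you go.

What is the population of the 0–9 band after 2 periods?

1916

Numbering the bands 1..5 from youngest to oldest:
Period 1.
Births: 1010 × 0.481 = 486  |  1020 × 0.516 = 526 — total 1012
Band 2: 980 × 0.97 = 951
Band 3: 3000 × 0.982 = 2946
Band 4: 1010 × 0.958 = 968
Band 5: 1020 × 0.974 + 450 × 0.408 = 993 + 184 = 1177
Giving 1012 / 951 / 2946 / 968 / 1177.
Period 2.
Births: 2946 × 0.481 = 1417  |  968 × 0.516 = 499 — total 1916
Band 2: 1012 × 0.97 = 982
Band 3: 951 × 0.982 = 934
Band 4: 2946 × 0.958 = 2822
Band 5: 968 × 0.974 + 1177 × 0.408 = 943 + 480 = 1423
Giving 1916 / 982 / 934 / 2822 / 1423.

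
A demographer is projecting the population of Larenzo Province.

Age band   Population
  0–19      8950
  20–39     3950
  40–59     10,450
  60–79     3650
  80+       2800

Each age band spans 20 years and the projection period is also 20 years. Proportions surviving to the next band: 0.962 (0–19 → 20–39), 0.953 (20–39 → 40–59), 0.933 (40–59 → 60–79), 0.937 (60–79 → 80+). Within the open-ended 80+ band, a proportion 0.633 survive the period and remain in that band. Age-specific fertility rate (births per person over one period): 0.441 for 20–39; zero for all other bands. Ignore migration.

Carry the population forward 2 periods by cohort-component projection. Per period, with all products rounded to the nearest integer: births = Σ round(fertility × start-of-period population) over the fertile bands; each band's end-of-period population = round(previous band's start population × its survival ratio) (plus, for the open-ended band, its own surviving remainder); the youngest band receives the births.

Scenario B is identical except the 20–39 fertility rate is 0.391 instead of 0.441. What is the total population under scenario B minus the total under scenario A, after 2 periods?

-621

Period 1.
Births: 3950 * 0.441 = 1742
20–39: 8950 * 0.962 = 8610
40–59: 3950 * 0.953 = 3764
60–79: 10450 * 0.933 = 9750
80+: 3650 * 0.937 + 2800 * 0.633 = 3420 + 1772 = 5192
→ [1742, 8610, 3764, 9750, 5192]
Period 2.
Births: 8610 * 0.441 = 3797
20–39: 1742 * 0.962 = 1676
40–59: 8610 * 0.953 = 8205
60–79: 3764 * 0.933 = 3512
80+: 9750 * 0.937 + 5192 * 0.633 = 9136 + 3287 = 12423
→ [3797, 1676, 8205, 3512, 12423]
Scenario A total after 2 periods: 29613
Scenario B projection —
Period 1.
Births: 3950 * 0.391 = 1544
20–39: 8950 * 0.962 = 8610
40–59: 3950 * 0.953 = 3764
60–79: 10450 * 0.933 = 9750
80+: 3650 * 0.937 + 2800 * 0.633 = 3420 + 1772 = 5192
→ [1544, 8610, 3764, 9750, 5192]
Period 2.
Births: 8610 * 0.391 = 3367
20–39: 1544 * 0.962 = 1485
40–59: 8610 * 0.953 = 8205
60–79: 3764 * 0.933 = 3512
80+: 9750 * 0.937 + 5192 * 0.633 = 9136 + 3287 = 12423
→ [3367, 1485, 8205, 3512, 12423]
Scenario B total after 2 periods: 28992
Difference B − A = 28992 − 29613 = -621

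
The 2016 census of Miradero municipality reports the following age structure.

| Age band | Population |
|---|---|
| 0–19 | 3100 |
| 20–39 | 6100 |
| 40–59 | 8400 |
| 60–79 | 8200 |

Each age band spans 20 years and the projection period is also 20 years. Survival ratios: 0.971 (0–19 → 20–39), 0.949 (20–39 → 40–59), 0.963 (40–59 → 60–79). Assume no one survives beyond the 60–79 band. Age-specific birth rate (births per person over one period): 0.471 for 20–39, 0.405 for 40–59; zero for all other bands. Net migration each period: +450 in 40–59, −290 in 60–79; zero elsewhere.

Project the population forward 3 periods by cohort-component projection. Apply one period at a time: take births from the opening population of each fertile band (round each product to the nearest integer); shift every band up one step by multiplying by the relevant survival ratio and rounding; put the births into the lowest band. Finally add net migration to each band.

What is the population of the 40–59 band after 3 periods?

After projecting period 1:
Births: 6100 × 0.471 = 2873 ; 8400 × 0.405 = 3402 → 6275
20–39: 3100 × 0.971 = 3010
40–59: 6100 × 0.949 = 5789
60–79: 8400 × 0.963 = 8089
Net migration: 40–59 + 450 → 6239; 60–79 − 290 → 7799
→ [6275, 3010, 6239, 7799]
After projecting period 2:
Births: 3010 × 0.471 = 1418 ; 6239 × 0.405 = 2527 → 3945
20–39: 6275 × 0.971 = 6093
40–59: 3010 × 0.949 = 2856
60–79: 6239 × 0.963 = 6008
Net migration: 40–59 + 450 → 3306; 60–79 − 290 → 5718
→ [3945, 6093, 3306, 5718]
After projecting period 3:
Births: 6093 × 0.471 = 2870 ; 3306 × 0.405 = 1339 → 4209
20–39: 3945 × 0.971 = 3831
40–59: 6093 × 0.949 = 5782
60–79: 3306 × 0.963 = 3184
Net migration: 40–59 + 450 → 6232; 60–79 − 290 → 2894
→ [4209, 3831, 6232, 2894]

6232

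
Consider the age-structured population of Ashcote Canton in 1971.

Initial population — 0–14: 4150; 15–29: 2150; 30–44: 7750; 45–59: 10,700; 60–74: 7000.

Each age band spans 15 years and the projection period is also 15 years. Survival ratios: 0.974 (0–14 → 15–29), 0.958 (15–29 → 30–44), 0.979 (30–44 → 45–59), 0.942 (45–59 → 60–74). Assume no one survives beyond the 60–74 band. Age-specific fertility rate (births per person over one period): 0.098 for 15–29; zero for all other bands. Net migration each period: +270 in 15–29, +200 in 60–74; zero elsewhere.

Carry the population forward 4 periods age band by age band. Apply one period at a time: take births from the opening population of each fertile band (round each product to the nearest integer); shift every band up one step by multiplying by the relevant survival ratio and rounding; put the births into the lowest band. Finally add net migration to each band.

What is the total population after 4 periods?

— Period 1 —
Births: 2150 × 0.098 = 211
15–29: 4150 × 0.974 = 4042
30–44: 2150 × 0.958 = 2060
45–59: 7750 × 0.979 = 7587
60–74: 10700 × 0.942 = 10079
Net migration: 15–29 + 270 → 4312; 60–74 + 200 → 10279
→ [211, 4312, 2060, 7587, 10279]
— Period 2 —
Births: 4312 × 0.098 = 423
15–29: 211 × 0.974 = 206
30–44: 4312 × 0.958 = 4131
45–59: 2060 × 0.979 = 2017
60–74: 7587 × 0.942 = 7147
Net migration: 15–29 + 270 → 476; 60–74 + 200 → 7347
→ [423, 476, 4131, 2017, 7347]
— Period 3 —
Births: 476 × 0.098 = 47
15–29: 423 × 0.974 = 412
30–44: 476 × 0.958 = 456
45–59: 4131 × 0.979 = 4044
60–74: 2017 × 0.942 = 1900
Net migration: 15–29 + 270 → 682; 60–74 + 200 → 2100
→ [47, 682, 456, 4044, 2100]
— Period 4 —
Births: 682 × 0.098 = 67
15–29: 47 × 0.974 = 46
30–44: 682 × 0.958 = 653
45–59: 456 × 0.979 = 446
60–74: 4044 × 0.942 = 3809
Net migration: 15–29 + 270 → 316; 60–74 + 200 → 4009
→ [67, 316, 653, 446, 4009]
Total after period 4: 67 + 316 + 653 + 446 + 4009 = 5491

5491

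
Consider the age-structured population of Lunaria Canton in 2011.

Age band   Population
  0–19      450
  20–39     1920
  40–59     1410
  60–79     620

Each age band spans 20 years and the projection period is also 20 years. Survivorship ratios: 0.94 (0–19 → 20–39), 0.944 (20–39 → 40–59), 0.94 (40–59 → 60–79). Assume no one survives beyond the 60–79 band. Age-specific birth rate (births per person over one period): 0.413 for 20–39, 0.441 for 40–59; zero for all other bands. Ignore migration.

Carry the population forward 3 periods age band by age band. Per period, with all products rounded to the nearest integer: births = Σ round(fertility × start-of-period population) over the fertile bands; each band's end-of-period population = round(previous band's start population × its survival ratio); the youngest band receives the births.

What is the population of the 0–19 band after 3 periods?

(Groups numbered youngest = 1 to oldest = 4.)
After projecting period 1:
Births: 1920 × 0.413 = 793 ; 1410 × 0.441 = 622 ⇒ total 1415
Group 2: 450 × 0.94 = 423
Group 3: 1920 × 0.944 = 1812
Group 4: 1410 × 0.94 = 1325
Giving 1415 / 423 / 1812 / 1325.
After projecting period 2:
Births: 423 × 0.413 = 175 ; 1812 × 0.441 = 799 ⇒ total 974
Group 2: 1415 × 0.94 = 1330
Group 3: 423 × 0.944 = 399
Group 4: 1812 × 0.94 = 1703
Giving 974 / 1330 / 399 / 1703.
After projecting period 3:
Births: 1330 × 0.413 = 549 ; 399 × 0.441 = 176 ⇒ total 725
Group 2: 974 × 0.94 = 916
Group 3: 1330 × 0.944 = 1256
Group 4: 399 × 0.94 = 375
Giving 725 / 916 / 1256 / 375.

725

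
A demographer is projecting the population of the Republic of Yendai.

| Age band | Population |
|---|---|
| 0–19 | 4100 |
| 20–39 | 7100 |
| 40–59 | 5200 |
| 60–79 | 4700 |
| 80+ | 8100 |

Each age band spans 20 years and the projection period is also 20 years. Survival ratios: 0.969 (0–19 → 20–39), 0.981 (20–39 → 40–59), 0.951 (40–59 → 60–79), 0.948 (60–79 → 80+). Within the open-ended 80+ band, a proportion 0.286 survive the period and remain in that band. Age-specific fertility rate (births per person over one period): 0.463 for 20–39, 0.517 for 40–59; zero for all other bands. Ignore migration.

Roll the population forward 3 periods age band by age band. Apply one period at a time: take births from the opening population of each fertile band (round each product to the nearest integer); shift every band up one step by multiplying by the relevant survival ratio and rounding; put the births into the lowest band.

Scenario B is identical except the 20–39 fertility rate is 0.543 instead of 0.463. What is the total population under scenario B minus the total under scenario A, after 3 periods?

Numbering the groups 1..5 from youngest to oldest:
— Period 1 —
Births: 7100 * 0.463 = 3287  |  5200 * 0.517 = 2688 → total 5975
Group 2: 4100 * 0.969 = 3973
Group 3: 7100 * 0.981 = 6965
Group 4: 5200 * 0.951 = 4945
Group 5: 4700 * 0.948 + 8100 * 0.286 = 4456 + 2317 = 6773
Population now: 0–19=5975, 20–39=3973, 40–59=6965, 60–79=4945, 80+=6773
— Period 2 —
Births: 3973 * 0.463 = 1839  |  6965 * 0.517 = 3601 → total 5440
Group 2: 5975 * 0.969 = 5790
Group 3: 3973 * 0.981 = 3898
Group 4: 6965 * 0.951 = 6624
Group 5: 4945 * 0.948 + 6773 * 0.286 = 4688 + 1937 = 6625
Population now: 0–19=5440, 20–39=5790, 40–59=3898, 60–79=6624, 80+=6625
— Period 3 —
Births: 5790 * 0.463 = 2681  |  3898 * 0.517 = 2015 → total 4696
Group 2: 5440 * 0.969 = 5271
Group 3: 5790 * 0.981 = 5680
Group 4: 3898 * 0.951 = 3707
Group 5: 6624 * 0.948 + 6625 * 0.286 = 6280 + 1895 = 8175
Population now: 0–19=4696, 20–39=5271, 40–59=5680, 60–79=3707, 80+=8175
Scenario A total after 3 periods: 27529
Scenario B projection —
— Period 1 —
Births: 7100 * 0.543 = 3855  |  5200 * 0.517 = 2688 → total 6543
Group 2: 4100 * 0.969 = 3973
Group 3: 7100 * 0.981 = 6965
Group 4: 5200 * 0.951 = 4945
Group 5: 4700 * 0.948 + 8100 * 0.286 = 4456 + 2317 = 6773
Population now: 0–19=6543, 20–39=3973, 40–59=6965, 60–79=4945, 80+=6773
— Period 2 —
Births: 3973 * 0.543 = 2157  |  6965 * 0.517 = 3601 → total 5758
Group 2: 6543 * 0.969 = 6340
Group 3: 3973 * 0.981 = 3898
Group 4: 6965 * 0.951 = 6624
Group 5: 4945 * 0.948 + 6773 * 0.286 = 4688 + 1937 = 6625
Population now: 0–19=5758, 20–39=6340, 40–59=3898, 60–79=6624, 80+=6625
— Period 3 —
Births: 6340 * 0.543 = 3443  |  3898 * 0.517 = 2015 → total 5458
Group 2: 5758 * 0.969 = 5580
Group 3: 6340 * 0.981 = 6220
Group 4: 3898 * 0.951 = 3707
Group 5: 6624 * 0.948 + 6625 * 0.286 = 6280 + 1895 = 8175
Population now: 0–19=5458, 20–39=5580, 40–59=6220, 60–79=3707, 80+=8175
Scenario B total after 3 periods: 29140
Difference B − A = 29140 − 27529 = 1611

1611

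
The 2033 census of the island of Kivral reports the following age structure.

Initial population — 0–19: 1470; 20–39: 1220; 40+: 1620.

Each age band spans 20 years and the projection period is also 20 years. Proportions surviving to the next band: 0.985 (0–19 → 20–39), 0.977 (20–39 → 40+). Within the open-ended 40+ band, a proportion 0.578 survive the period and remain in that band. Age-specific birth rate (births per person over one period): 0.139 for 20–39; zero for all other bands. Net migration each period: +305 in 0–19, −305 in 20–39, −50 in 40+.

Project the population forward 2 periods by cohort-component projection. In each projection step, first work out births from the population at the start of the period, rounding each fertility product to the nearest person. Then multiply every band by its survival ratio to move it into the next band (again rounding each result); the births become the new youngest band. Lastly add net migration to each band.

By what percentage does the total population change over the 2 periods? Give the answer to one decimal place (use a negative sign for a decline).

After projecting period 1:
Births: 1220 * 0.139 = 170
20–39: 1470 * 0.985 = 1448
40+: 1220 * 0.977 + 1620 * 0.578 = 1192 + 936 = 2128
Net migration: 0–19 + 305 → 475; 20–39 − 305 → 1143; 40+ − 50 → 2078
Population now: 0–19=475, 20–39=1143, 40+=2078
After projecting period 2:
Births: 1143 * 0.139 = 159
20–39: 475 * 0.985 = 468
40+: 1143 * 0.977 + 2078 * 0.578 = 1117 + 1201 = 2318
Net migration: 0–19 + 305 → 464; 20–39 − 305 → 163; 40+ − 50 → 2268
Population now: 0–19=464, 20–39=163, 40+=2268
Total: 4310 → 2895; change = -1415; percentage change = -32.8%

-32.8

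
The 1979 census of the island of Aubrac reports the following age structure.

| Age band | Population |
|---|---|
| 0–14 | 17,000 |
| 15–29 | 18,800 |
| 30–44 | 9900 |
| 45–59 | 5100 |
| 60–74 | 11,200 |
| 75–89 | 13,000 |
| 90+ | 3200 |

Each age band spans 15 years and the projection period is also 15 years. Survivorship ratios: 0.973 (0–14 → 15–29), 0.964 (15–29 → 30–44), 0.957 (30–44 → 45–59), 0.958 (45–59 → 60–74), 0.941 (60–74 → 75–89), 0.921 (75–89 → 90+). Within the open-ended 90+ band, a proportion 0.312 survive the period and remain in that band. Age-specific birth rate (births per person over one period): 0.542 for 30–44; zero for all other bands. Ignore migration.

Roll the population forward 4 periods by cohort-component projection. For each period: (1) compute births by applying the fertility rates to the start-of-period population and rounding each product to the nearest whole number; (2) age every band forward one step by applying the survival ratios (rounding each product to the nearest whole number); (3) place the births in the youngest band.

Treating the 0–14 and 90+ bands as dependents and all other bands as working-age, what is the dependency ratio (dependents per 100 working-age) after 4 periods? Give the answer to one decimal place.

Let band 1 be 0–14 through band 7 = 90+.
[period 1]
Births: 9900 × 0.542 = 5366
Band 2: 17000 × 0.973 = 16541
Band 3: 18800 × 0.964 = 18123
Band 4: 9900 × 0.957 = 9474
Band 5: 5100 × 0.958 = 4886
Band 6: 11200 × 0.941 = 10539
Band 7: 13000 × 0.921 + 3200 × 0.312 = 11973 + 998 = 12971
→ [5366, 16541, 18123, 9474, 4886, 10539, 12971]
[period 2]
Births: 18123 × 0.542 = 9823
Band 2: 5366 × 0.973 = 5221
Band 3: 16541 × 0.964 = 15946
Band 4: 18123 × 0.957 = 17344
Band 5: 9474 × 0.958 = 9076
Band 6: 4886 × 0.941 = 4598
Band 7: 10539 × 0.921 + 12971 × 0.312 = 9706 + 4047 = 13753
→ [9823, 5221, 15946, 17344, 9076, 4598, 13753]
[period 3]
Births: 15946 × 0.542 = 8643
Band 2: 9823 × 0.973 = 9558
Band 3: 5221 × 0.964 = 5033
Band 4: 15946 × 0.957 = 15260
Band 5: 17344 × 0.958 = 16616
Band 6: 9076 × 0.941 = 8541
Band 7: 4598 × 0.921 + 13753 × 0.312 = 4235 + 4291 = 8526
→ [8643, 9558, 5033, 15260, 16616, 8541, 8526]
[period 4]
Births: 5033 × 0.542 = 2728
Band 2: 8643 × 0.973 = 8410
Band 3: 9558 × 0.964 = 9214
Band 4: 5033 × 0.957 = 4817
Band 5: 15260 × 0.958 = 14619
Band 6: 16616 × 0.941 = 15636
Band 7: 8541 × 0.921 + 8526 × 0.312 = 7866 + 2660 = 10526
→ [2728, 8410, 9214, 4817, 14619, 15636, 10526]
Dependents (band 0–14 + band 90+) = 2728 + 10526 = 13254; working-age = 52696; ratio = 13254/52696 × 100 = 25.2

25.2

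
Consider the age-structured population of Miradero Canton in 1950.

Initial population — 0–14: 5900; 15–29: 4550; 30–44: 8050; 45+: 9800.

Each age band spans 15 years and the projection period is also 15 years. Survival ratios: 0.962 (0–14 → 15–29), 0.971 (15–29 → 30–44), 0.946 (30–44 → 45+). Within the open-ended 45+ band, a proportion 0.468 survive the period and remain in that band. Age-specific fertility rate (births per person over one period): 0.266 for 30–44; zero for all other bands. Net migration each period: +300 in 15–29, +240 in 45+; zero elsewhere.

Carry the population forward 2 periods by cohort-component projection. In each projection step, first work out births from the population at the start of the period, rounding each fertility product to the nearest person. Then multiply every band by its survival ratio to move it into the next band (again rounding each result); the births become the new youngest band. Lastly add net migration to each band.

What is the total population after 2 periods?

19579

Call the bands 1 to 4, youngest first.
[period 1]
Births: 8050 × 0.266 = 2141
Band 2: 5900 × 0.962 = 5676
Band 3: 4550 × 0.971 = 4418
Band 4: 8050 × 0.946 + 9800 × 0.468 = 7615 + 4586 = 12201
Net migration: Band 2 + 300 → 5976; Band 4 + 240 → 12441
Giving 2141 / 5976 / 4418 / 12441.
[period 2]
Births: 4418 × 0.266 = 1175
Band 2: 2141 × 0.962 = 2060
Band 3: 5976 × 0.971 = 5803
Band 4: 4418 × 0.946 + 12441 × 0.468 = 4179 + 5822 = 10001
Net migration: Band 2 + 300 → 2360; Band 4 + 240 → 10241
Giving 1175 / 2360 / 5803 / 10241.
Total after period 2: 1175 + 2360 + 5803 + 10241 = 19579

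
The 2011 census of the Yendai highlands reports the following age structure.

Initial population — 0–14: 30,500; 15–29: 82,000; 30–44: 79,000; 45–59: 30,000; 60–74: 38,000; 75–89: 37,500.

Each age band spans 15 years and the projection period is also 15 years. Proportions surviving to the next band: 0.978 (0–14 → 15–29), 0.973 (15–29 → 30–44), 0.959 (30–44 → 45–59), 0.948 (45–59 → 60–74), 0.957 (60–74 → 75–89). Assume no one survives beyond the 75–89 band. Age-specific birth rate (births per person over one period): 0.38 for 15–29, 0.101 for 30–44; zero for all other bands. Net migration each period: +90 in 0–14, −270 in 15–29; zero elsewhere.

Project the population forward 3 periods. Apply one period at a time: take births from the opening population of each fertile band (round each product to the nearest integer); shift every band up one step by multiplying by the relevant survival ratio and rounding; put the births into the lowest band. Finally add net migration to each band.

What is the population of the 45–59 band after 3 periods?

27582

Period 1.
Births: 82000 × 0.38 = 31160, 79000 × 0.101 = 7979 — total 39139
15–29: 30500 × 0.978 = 29829
30–44: 82000 × 0.973 = 79786
45–59: 79000 × 0.959 = 75761
60–74: 30000 × 0.948 = 28440
75–89: 38000 × 0.957 = 36366
Net migration: 0–14 + 90 → 39229; 15–29 − 270 → 29559
Population now: 0–14=39229, 15–29=29559, 30–44=79786, 45–59=75761, 60–74=28440, 75–89=36366
Period 2.
Births: 29559 × 0.38 = 11232, 79786 × 0.101 = 8058 — total 19290
15–29: 39229 × 0.978 = 38366
30–44: 29559 × 0.973 = 28761
45–59: 79786 × 0.959 = 76515
60–74: 75761 × 0.948 = 71821
75–89: 28440 × 0.957 = 27217
Net migration: 0–14 + 90 → 19380; 15–29 − 270 → 38096
Population now: 0–14=19380, 15–29=38096, 30–44=28761, 45–59=76515, 60–74=71821, 75–89=27217
Period 3.
Births: 38096 × 0.38 = 14476, 28761 × 0.101 = 2905 — total 17381
15–29: 19380 × 0.978 = 18954
30–44: 38096 × 0.973 = 37067
45–59: 28761 × 0.959 = 27582
60–74: 76515 × 0.948 = 72536
75–89: 71821 × 0.957 = 68733
Net migration: 0–14 + 90 → 17471; 15–29 − 270 → 18684
Population now: 0–14=17471, 15–29=18684, 30–44=37067, 45–59=27582, 60–74=72536, 75–89=68733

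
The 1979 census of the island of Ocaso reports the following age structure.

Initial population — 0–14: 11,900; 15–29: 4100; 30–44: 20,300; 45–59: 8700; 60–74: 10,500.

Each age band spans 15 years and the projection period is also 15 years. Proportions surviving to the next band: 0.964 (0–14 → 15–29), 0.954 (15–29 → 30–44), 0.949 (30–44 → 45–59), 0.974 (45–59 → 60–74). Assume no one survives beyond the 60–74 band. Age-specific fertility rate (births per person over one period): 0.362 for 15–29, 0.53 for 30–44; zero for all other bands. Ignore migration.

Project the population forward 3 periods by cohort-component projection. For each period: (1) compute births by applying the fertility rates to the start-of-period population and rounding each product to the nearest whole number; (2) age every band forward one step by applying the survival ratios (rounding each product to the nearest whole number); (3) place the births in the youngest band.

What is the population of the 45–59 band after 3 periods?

Period 1.
Births: 4100 × 0.362 = 1484  |  20300 × 0.53 = 10759 → 12243
15–29: 11900 × 0.964 = 11472
30–44: 4100 × 0.954 = 3911
45–59: 20300 × 0.949 = 19265
60–74: 8700 × 0.974 = 8474
Giving 12243 / 11472 / 3911 / 19265 / 8474.
Period 2.
Births: 11472 × 0.362 = 4153  |  3911 × 0.53 = 2073 → 6226
15–29: 12243 × 0.964 = 11802
30–44: 11472 × 0.954 = 10944
45–59: 3911 × 0.949 = 3712
60–74: 19265 × 0.974 = 18764
Giving 6226 / 11802 / 10944 / 3712 / 18764.
Period 3.
Births: 11802 × 0.362 = 4272  |  10944 × 0.53 = 5800 → 10072
15–29: 6226 × 0.964 = 6002
30–44: 11802 × 0.954 = 11259
45–59: 10944 × 0.949 = 10386
60–74: 3712 × 0.974 = 3615
Giving 10072 / 6002 / 11259 / 10386 / 3615.

10386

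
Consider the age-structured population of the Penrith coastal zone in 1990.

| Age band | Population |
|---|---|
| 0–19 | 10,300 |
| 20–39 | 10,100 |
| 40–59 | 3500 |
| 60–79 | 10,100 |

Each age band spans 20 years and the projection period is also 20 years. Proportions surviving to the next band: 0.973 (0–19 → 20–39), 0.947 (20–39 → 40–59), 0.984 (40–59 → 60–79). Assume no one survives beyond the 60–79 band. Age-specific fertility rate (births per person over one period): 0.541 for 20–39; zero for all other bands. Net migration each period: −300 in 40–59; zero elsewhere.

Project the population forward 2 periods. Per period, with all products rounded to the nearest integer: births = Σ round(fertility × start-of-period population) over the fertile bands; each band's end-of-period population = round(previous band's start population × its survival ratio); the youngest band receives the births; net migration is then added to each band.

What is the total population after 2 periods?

29046

After projecting period 1:
Births: 10100 * 0.541 = 5464
20–39: 10300 * 0.973 = 10022
40–59: 10100 * 0.947 = 9565
60–79: 3500 * 0.984 = 3444
Net migration: 40–59 − 300 → 9265
→ [5464, 10022, 9265, 3444]
After projecting period 2:
Births: 10022 * 0.541 = 5422
20–39: 5464 * 0.973 = 5316
40–59: 10022 * 0.947 = 9491
60–79: 9265 * 0.984 = 9117
Net migration: 40–59 − 300 → 9191
→ [5422, 5316, 9191, 9117]
Total after period 2: 5422 + 5316 + 9191 + 9117 = 29046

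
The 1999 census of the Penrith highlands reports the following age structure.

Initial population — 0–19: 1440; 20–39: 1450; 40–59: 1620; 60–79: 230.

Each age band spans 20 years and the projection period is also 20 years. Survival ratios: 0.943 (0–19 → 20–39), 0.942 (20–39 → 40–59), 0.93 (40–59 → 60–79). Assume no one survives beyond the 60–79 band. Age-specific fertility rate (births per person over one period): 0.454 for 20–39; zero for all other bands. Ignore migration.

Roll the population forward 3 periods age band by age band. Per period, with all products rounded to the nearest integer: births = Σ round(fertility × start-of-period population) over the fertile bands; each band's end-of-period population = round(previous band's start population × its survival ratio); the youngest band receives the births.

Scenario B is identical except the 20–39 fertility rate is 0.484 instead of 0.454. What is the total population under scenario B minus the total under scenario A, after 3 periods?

Let group 1 be 0–19 through group 4 = 60–79.
Period 1.
Births: 1450 * 0.454 = 658
Group 2: 1440 * 0.943 = 1358
Group 3: 1450 * 0.942 = 1366
Group 4: 1620 * 0.93 = 1507
→ [658, 1358, 1366, 1507]
Period 2.
Births: 1358 * 0.454 = 617
Group 2: 658 * 0.943 = 620
Group 3: 1358 * 0.942 = 1279
Group 4: 1366 * 0.93 = 1270
→ [617, 620, 1279, 1270]
Period 3.
Births: 620 * 0.454 = 281
Group 2: 617 * 0.943 = 582
Group 3: 620 * 0.942 = 584
Group 4: 1279 * 0.93 = 1189
→ [281, 582, 584, 1189]
Scenario A total after 3 periods: 2636
Scenario B projection —
Period 1.
Births: 1450 * 0.484 = 702
Group 2: 1440 * 0.943 = 1358
Group 3: 1450 * 0.942 = 1366
Group 4: 1620 * 0.93 = 1507
→ [702, 1358, 1366, 1507]
Period 2.
Births: 1358 * 0.484 = 657
Group 2: 702 * 0.943 = 662
Group 3: 1358 * 0.942 = 1279
Group 4: 1366 * 0.93 = 1270
→ [657, 662, 1279, 1270]
Period 3.
Births: 662 * 0.484 = 320
Group 2: 657 * 0.943 = 620
Group 3: 662 * 0.942 = 624
Group 4: 1279 * 0.93 = 1189
→ [320, 620, 624, 1189]
Scenario B total after 3 periods: 2753
Difference B − A = 2753 − 2636 = 117

117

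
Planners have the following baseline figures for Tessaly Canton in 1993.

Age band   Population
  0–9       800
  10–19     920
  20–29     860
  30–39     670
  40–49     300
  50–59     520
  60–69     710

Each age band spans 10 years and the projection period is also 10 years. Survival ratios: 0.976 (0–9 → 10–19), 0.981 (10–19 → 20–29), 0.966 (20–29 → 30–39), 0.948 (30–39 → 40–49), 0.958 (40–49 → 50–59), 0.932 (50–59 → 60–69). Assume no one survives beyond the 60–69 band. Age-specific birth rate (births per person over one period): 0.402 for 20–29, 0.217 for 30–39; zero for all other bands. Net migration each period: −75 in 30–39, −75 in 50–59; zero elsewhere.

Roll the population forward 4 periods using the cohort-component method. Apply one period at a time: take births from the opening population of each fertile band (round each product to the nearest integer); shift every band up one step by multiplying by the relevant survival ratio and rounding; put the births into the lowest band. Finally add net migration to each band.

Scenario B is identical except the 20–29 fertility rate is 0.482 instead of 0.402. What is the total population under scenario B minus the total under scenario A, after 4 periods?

265

[period 1]
Births: 860 * 0.402 = 346 ; 670 * 0.217 = 145 — total 491
10–19: 800 * 0.976 = 781
20–29: 920 * 0.981 = 903
30–39: 860 * 0.966 = 831
40–49: 670 * 0.948 = 635
50–59: 300 * 0.958 = 287
60–69: 520 * 0.932 = 485
Net migration: 30–39 − 75 → 756; 50–59 − 75 → 212
End of period: [491, 781, 903, 756, 635, 212, 485]
[period 2]
Births: 903 * 0.402 = 363 ; 756 * 0.217 = 164 — total 527
10–19: 491 * 0.976 = 479
20–29: 781 * 0.981 = 766
30–39: 903 * 0.966 = 872
40–49: 756 * 0.948 = 717
50–59: 635 * 0.958 = 608
60–69: 212 * 0.932 = 198
Net migration: 30–39 − 75 → 797; 50–59 − 75 → 533
End of period: [527, 479, 766, 797, 717, 533, 198]
[period 3]
Births: 766 * 0.402 = 308 ; 797 * 0.217 = 173 — total 481
10–19: 527 * 0.976 = 514
20–29: 479 * 0.981 = 470
30–39: 766 * 0.966 = 740
40–49: 797 * 0.948 = 756
50–59: 717 * 0.958 = 687
60–69: 533 * 0.932 = 497
Net migration: 30–39 − 75 → 665; 50–59 − 75 → 612
End of period: [481, 514, 470, 665, 756, 612, 497]
[period 4]
Births: 470 * 0.402 = 189 ; 665 * 0.217 = 144 — total 333
10–19: 481 * 0.976 = 469
20–29: 514 * 0.981 = 504
30–39: 470 * 0.966 = 454
40–49: 665 * 0.948 = 630
50–59: 756 * 0.958 = 724
60–69: 612 * 0.932 = 570
Net migration: 30–39 − 75 → 379; 50–59 − 75 → 649
End of period: [333, 469, 504, 379, 630, 649, 570]
Scenario A total after 4 periods: 3534
Scenario B projection —
[period 1]
Births: 860 * 0.482 = 415 ; 670 * 0.217 = 145 — total 560
10–19: 800 * 0.976 = 781
20–29: 920 * 0.981 = 903
30–39: 860 * 0.966 = 831
40–49: 670 * 0.948 = 635
50–59: 300 * 0.958 = 287
60–69: 520 * 0.932 = 485
Net migration: 30–39 − 75 → 756; 50–59 − 75 → 212
End of period: [560, 781, 903, 756, 635, 212, 485]
[period 2]
Births: 903 * 0.482 = 435 ; 756 * 0.217 = 164 — total 599
10–19: 560 * 0.976 = 547
20–29: 781 * 0.981 = 766
30–39: 903 * 0.966 = 872
40–49: 756 * 0.948 = 717
50–59: 635 * 0.958 = 608
60–69: 212 * 0.932 = 198
Net migration: 30–39 − 75 → 797; 50–59 − 75 → 533
End of period: [599, 547, 766, 797, 717, 533, 198]
[period 3]
Births: 766 * 0.482 = 369 ; 797 * 0.217 = 173 — total 542
10–19: 599 * 0.976 = 585
20–29: 547 * 0.981 = 537
30–39: 766 * 0.966 = 740
40–49: 797 * 0.948 = 756
50–59: 717 * 0.958 = 687
60–69: 533 * 0.932 = 497
Net migration: 30–39 − 75 → 665; 50–59 − 75 → 612
End of period: [542, 585, 537, 665, 756, 612, 497]
[period 4]
Births: 537 * 0.482 = 259 ; 665 * 0.217 = 144 — total 403
10–19: 542 * 0.976 = 529
20–29: 585 * 0.981 = 574
30–39: 537 * 0.966 = 519
40–49: 665 * 0.948 = 630
50–59: 756 * 0.958 = 724
60–69: 612 * 0.932 = 570
Net migration: 30–39 − 75 → 444; 50–59 − 75 → 649
End of period: [403, 529, 574, 444, 630, 649, 570]
Scenario B total after 4 periods: 3799
Difference B − A = 3799 − 3534 = 265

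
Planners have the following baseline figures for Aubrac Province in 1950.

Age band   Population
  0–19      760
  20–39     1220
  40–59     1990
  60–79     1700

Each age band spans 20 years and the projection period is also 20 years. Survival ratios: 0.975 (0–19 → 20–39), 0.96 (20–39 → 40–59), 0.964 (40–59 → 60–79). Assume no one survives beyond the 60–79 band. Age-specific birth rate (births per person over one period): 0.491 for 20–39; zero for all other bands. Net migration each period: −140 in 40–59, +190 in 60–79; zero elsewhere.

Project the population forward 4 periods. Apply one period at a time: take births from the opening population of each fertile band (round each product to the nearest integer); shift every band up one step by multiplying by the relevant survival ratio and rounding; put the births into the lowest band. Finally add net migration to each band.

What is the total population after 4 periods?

1251

Period 1.
Births: 1220 × 0.491 = 599
20–39: 760 × 0.975 = 741
40–59: 1220 × 0.96 = 1171
60–79: 1990 × 0.964 = 1918
Net migration: 40–59 − 140 → 1031; 60–79 + 190 → 2108
End of period: [599, 741, 1031, 2108]
Period 2.
Births: 741 × 0.491 = 364
20–39: 599 × 0.975 = 584
40–59: 741 × 0.96 = 711
60–79: 1031 × 0.964 = 994
Net migration: 40–59 − 140 → 571; 60–79 + 190 → 1184
End of period: [364, 584, 571, 1184]
Period 3.
Births: 584 × 0.491 = 287
20–39: 364 × 0.975 = 355
40–59: 584 × 0.96 = 561
60–79: 571 × 0.964 = 550
Net migration: 40–59 − 140 → 421; 60–79 + 190 → 740
End of period: [287, 355, 421, 740]
Period 4.
Births: 355 × 0.491 = 174
20–39: 287 × 0.975 = 280
40–59: 355 × 0.96 = 341
60–79: 421 × 0.964 = 406
Net migration: 40–59 − 140 → 201; 60–79 + 190 → 596
End of period: [174, 280, 201, 596]
Total after period 4: 174 + 280 + 201 + 596 = 1251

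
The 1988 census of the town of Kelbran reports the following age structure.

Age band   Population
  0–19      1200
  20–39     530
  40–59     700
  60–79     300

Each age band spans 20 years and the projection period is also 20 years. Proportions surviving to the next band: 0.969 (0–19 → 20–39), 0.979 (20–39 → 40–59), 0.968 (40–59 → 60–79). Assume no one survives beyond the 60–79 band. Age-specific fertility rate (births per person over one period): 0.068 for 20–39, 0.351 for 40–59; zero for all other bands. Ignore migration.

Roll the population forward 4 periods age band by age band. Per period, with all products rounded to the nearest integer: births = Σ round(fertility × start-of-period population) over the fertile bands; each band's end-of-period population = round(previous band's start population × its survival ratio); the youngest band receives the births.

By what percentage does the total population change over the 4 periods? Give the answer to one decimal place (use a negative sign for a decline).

-62.5

Let group 1 be 0–19 through group 4 = 60–79.
Period 1.
Births: 530 × 0.068 = 36  |  700 × 0.351 = 246 → 282
Group 2: 1200 × 0.969 = 1163
Group 3: 530 × 0.979 = 519
Group 4: 700 × 0.968 = 678
Giving 282 / 1163 / 519 / 678.
Period 2.
Births: 1163 × 0.068 = 79  |  519 × 0.351 = 182 → 261
Group 2: 282 × 0.969 = 273
Group 3: 1163 × 0.979 = 1139
Group 4: 519 × 0.968 = 502
Giving 261 / 273 / 1139 / 502.
Period 3.
Births: 273 × 0.068 = 19  |  1139 × 0.351 = 400 → 419
Group 2: 261 × 0.969 = 253
Group 3: 273 × 0.979 = 267
Group 4: 1139 × 0.968 = 1103
Giving 419 / 253 / 267 / 1103.
Period 4.
Births: 253 × 0.068 = 17  |  267 × 0.351 = 94 → 111
Group 2: 419 × 0.969 = 406
Group 3: 253 × 0.979 = 248
Group 4: 267 × 0.968 = 258
Giving 111 / 406 / 248 / 258.
Total: 2730 → 1023; change = -1707; percentage change = -62.5%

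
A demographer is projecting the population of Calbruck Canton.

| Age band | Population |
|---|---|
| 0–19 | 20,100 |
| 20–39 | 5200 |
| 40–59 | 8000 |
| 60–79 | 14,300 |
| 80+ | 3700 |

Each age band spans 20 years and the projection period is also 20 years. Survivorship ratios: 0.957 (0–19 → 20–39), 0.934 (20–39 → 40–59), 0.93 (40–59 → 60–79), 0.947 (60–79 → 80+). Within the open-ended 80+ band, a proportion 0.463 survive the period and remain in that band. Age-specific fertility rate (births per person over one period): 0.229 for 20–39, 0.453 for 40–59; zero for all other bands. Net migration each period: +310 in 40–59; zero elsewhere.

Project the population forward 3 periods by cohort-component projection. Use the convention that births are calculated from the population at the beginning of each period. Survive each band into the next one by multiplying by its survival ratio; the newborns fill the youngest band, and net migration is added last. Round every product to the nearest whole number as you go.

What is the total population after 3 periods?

Call the groups 1 to 5, youngest first.
Period 1:
Births: 5200 × 0.229 = 1191, 8000 × 0.453 = 3624 → total 4815
Group 2: 20100 × 0.957 = 19236
Group 3: 5200 × 0.934 = 4857
Group 4: 8000 × 0.93 = 7440
Group 5: 14300 × 0.947 + 3700 × 0.463 = 13542 + 1713 = 15255
Net migration: Group 3 + 310 → 5167
End of period: [4815, 19236, 5167, 7440, 15255]
Period 2:
Births: 19236 × 0.229 = 4405, 5167 × 0.453 = 2341 → total 6746
Group 2: 4815 × 0.957 = 4608
Group 3: 19236 × 0.934 = 17966
Group 4: 5167 × 0.93 = 4805
Group 5: 7440 × 0.947 + 15255 × 0.463 = 7046 + 7063 = 14109
Net migration: Group 3 + 310 → 18276
End of period: [6746, 4608, 18276, 4805, 14109]
Period 3:
Births: 4608 × 0.229 = 1055, 18276 × 0.453 = 8279 → total 9334
Group 2: 6746 × 0.957 = 6456
Group 3: 4608 × 0.934 = 4304
Group 4: 18276 × 0.93 = 16997
Group 5: 4805 × 0.947 + 14109 × 0.463 = 4550 + 6532 = 11082
Net migration: Group 3 + 310 → 4614
End of period: [9334, 6456, 4614, 16997, 11082]
Total after period 3: 9334 + 6456 + 4614 + 16997 + 11082 = 48483

48483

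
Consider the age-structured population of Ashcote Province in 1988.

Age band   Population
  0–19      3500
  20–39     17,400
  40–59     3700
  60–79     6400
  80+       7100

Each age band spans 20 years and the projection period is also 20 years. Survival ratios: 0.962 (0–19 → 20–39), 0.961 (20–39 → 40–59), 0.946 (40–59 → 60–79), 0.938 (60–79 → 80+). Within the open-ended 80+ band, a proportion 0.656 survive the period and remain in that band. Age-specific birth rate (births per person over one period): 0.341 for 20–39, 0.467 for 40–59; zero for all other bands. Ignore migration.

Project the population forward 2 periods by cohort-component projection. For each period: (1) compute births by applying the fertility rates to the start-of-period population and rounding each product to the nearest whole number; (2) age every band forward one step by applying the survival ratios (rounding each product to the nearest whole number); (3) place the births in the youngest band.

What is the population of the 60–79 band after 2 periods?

Numbering the groups 1..5 from youngest to oldest:
— Period 1 —
Births: 17400 * 0.341 = 5933 ; 3700 * 0.467 = 1728 ⇒ total 7661
Group 2: 3500 * 0.962 = 3367
Group 3: 17400 * 0.961 = 16721
Group 4: 3700 * 0.946 = 3500
Group 5: 6400 * 0.938 + 7100 * 0.656 = 6003 + 4658 = 10661
→ [7661, 3367, 16721, 3500, 10661]
— Period 2 —
Births: 3367 * 0.341 = 1148 ; 16721 * 0.467 = 7809 ⇒ total 8957
Group 2: 7661 * 0.962 = 7370
Group 3: 3367 * 0.961 = 3236
Group 4: 16721 * 0.946 = 15818
Group 5: 3500 * 0.938 + 10661 * 0.656 = 3283 + 6994 = 10277
→ [8957, 7370, 3236, 15818, 10277]

15818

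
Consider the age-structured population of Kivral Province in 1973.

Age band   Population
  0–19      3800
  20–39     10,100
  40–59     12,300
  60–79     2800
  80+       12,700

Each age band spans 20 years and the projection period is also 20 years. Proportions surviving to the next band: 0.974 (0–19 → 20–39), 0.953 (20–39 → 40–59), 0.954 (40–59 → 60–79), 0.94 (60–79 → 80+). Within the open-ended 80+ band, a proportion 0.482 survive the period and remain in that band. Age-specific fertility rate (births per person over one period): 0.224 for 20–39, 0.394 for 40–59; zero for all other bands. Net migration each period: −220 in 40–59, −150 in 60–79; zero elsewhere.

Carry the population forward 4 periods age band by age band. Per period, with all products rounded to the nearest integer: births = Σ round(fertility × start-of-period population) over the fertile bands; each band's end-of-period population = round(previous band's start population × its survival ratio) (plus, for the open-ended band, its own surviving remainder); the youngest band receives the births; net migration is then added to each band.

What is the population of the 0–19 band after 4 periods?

3502

[period 1]
Births: 10100 × 0.224 = 2262, 12300 × 0.394 = 4846 — total 7108
20–39: 3800 × 0.974 = 3701
40–59: 10100 × 0.953 = 9625
60–79: 12300 × 0.954 = 11734
80+: 2800 × 0.94 + 12700 × 0.482 = 2632 + 6121 = 8753
Net migration: 40–59 − 220 → 9405; 60–79 − 150 → 11584
End of period: [7108, 3701, 9405, 11584, 8753]
[period 2]
Births: 3701 × 0.224 = 829, 9405 × 0.394 = 3706 — total 4535
20–39: 7108 × 0.974 = 6923
40–59: 3701 × 0.953 = 3527
60–79: 9405 × 0.954 = 8972
80+: 11584 × 0.94 + 8753 × 0.482 = 10889 + 4219 = 15108
Net migration: 40–59 − 220 → 3307; 60–79 − 150 → 8822
End of period: [4535, 6923, 3307, 8822, 15108]
[period 3]
Births: 6923 × 0.224 = 1551, 3307 × 0.394 = 1303 — total 2854
20–39: 4535 × 0.974 = 4417
40–59: 6923 × 0.953 = 6598
60–79: 3307 × 0.954 = 3155
80+: 8822 × 0.94 + 15108 × 0.482 = 8293 + 7282 = 15575
Net migration: 40–59 − 220 → 6378; 60–79 − 150 → 3005
End of period: [2854, 4417, 6378, 3005, 15575]
[period 4]
Births: 4417 × 0.224 = 989, 6378 × 0.394 = 2513 — total 3502
20–39: 2854 × 0.974 = 2780
40–59: 4417 × 0.953 = 4209
60–79: 6378 × 0.954 = 6085
80+: 3005 × 0.94 + 15575 × 0.482 = 2825 + 7507 = 10332
Net migration: 40–59 − 220 → 3989; 60–79 − 150 → 5935
End of period: [3502, 2780, 3989, 5935, 10332]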